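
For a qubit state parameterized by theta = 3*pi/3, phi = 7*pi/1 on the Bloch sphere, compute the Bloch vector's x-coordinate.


theta = 3.1416, phi = 21.9911
r_x = sin(theta)*cos(phi) = 0.0000 * -1.0000
r_x = 0.0000

0.0000


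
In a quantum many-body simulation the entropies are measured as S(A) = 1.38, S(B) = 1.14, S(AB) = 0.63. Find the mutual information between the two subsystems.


I(A:B) = S(A) + S(B) - S(AB)
= 1.38 + 1.14 - 0.63
= 1.8900

1.8900


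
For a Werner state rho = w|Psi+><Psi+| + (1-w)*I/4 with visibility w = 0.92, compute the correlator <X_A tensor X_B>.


|Psi+> = (|01> + |10>)/sqrt(2)
For the pure Bell state, <X_A X_B> = +1 (Bell-state Pauli correlator).
The maximally-mixed part I/4 has tr(I/4 * P tensor P) = 0 for any traceless Pauli P.
So <X_A X_B>_rho = w * (+1) + (1 - w) * 0
= 0.92 * (+1)
= 0.9200

0.9200


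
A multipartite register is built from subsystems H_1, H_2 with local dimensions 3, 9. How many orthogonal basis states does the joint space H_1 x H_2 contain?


dim(H_1 x H_2) = 3 * 9
= 27

27


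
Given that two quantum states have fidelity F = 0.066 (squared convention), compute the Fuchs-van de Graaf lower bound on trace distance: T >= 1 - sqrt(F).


Fuchs-van de Graaf (squared-fidelity convention): 1 - sqrt(F) <= T <= sqrt(1 - F).
Lower bound: T >= 1 - sqrt(F)
sqrt(F) = sqrt(0.066) = 0.2569
T >= 1 - 0.2569
T >= 0.7431

0.7431


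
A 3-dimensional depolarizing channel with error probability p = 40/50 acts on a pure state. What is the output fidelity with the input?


F = (1-p) + p/d
= (1 - 0.8000) + 0.8000/3
= 0.2000 + 0.2667
= 0.4667

0.4667


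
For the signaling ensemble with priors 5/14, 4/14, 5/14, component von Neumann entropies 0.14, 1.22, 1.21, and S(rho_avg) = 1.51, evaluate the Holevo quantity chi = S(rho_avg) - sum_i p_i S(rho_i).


chi = S(rho) - sum_i p_i * S(rho_i)
Weighted entropy = 5/14 * 0.14 + 4/14 * 1.22 + 5/14 * 1.21
= 0.8307
chi = 1.51 - 0.8307
= 0.6793

0.6793


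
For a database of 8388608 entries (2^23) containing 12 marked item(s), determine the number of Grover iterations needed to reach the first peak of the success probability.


After j Grover iterations the success probability is P(j) = sin^2((2j+1)*theta), where sin(theta) = sqrt(k/N).
N = 2^23 = 8388608, k = 12
sin(theta) = sqrt(k/N) = 0.001196039913
theta = arcsin(sqrt(k/N)) = 0.001196040199 rad
P(j) reaches its first maximum when (2j+1)*theta is as close as possible to pi/2, i.e. j = round(pi/(4*theta) - 1/2).
pi/(4*theta) - 1/2 = 656.1654
(For comparison, the common estimate pi/4 * sqrt(N/k) = 656.6655; the exact maximiser is used here.)
Optimal iterations = 656

656


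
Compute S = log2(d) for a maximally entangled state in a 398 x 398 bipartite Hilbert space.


For a maximally entangled state in d x d:
S = log2(d) = log2(398)
= 8.6366

8.6366


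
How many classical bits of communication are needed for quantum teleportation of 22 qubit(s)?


Quantum teleportation requires 2 classical bits per qubit teleported.
22 qubit(s) -> 2 * 22 = 44 classical bits

44


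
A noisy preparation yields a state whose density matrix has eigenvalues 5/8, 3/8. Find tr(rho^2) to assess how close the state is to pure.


tr(rho^2) = sum of eigenvalues squared
= (5/8)^2 + (3/8)^2
= (25 + 9) / 64
= 34/64
= 0.5312

0.5312


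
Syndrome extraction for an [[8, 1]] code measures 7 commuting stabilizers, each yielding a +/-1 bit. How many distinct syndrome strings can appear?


Each stabilizer generator gives a binary (+1 or -1) measurement outcome.
With 7 independent generators:
Total syndromes = 2^7
= 128

128


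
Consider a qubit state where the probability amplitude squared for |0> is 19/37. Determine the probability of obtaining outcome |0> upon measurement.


|alpha|^2 = 19/37 = 0.5135
|beta|^2 = 1 - 19/37 = 18/37 = 0.4865
P(|0>) = |alpha|^2 = 0.5135

0.5135


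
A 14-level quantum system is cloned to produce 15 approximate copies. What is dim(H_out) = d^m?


Output space = H^(tensor 15) where dim(H) = 14
dim = 14^15
= 196 (after 2 factors)
= 2744 (after 3 factors)
= 38416 (after 4 factors)
= 537824 (after 5 factors)
= 7529536 (after 6 factors)
= 105413504 (after 7 factors)
= 1475789056 (after 8 factors)
= 20661046784 (after 9 factors)
= 289254654976 (after 10 factors)
= 4049565169664 (after 11 factors)
= 56693912375296 (after 12 factors)
= 793714773254144 (after 13 factors)
= 11112006825558016 (after 14 factors)
= 155568095557812224 (after 15 factors)
= 155568095557812224

155568095557812224


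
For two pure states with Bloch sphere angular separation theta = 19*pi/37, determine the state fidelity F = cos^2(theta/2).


For states separated by angle theta on Bloch sphere:
F = cos^2(theta/2)
theta = 19*pi/37 = 1.6133
theta/2 = 0.8066
cos(theta/2) = 0.6919
F = 0.4788

0.4788


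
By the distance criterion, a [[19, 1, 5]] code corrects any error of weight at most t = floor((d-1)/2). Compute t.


Code parameters: [[19, 1, 5]], distance d = 5.
Number of correctable errors = floor((d-1)/2)
= floor((5 - 1)/2)
= floor(4/2)
= 2

2


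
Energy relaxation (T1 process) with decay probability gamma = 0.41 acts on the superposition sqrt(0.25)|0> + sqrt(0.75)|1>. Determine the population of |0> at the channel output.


For amplitude damping with parameter gamma on state sqrt(a)|0> + sqrt(b)|1>:
alpha^2 = 0.25, beta^2 = 0.75
P(|0>) = alpha^2 + gamma * beta^2
= 0.25 + 0.41 * 0.75
= 0.25 + 0.3075
= 0.5575

0.5575


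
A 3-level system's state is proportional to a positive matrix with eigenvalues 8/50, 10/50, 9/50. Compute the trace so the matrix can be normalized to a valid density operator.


tr(M) = sum of eigenvalues
= 8/50 + 10/50 + 9/50
= 27/50
= 0.5400

0.5400


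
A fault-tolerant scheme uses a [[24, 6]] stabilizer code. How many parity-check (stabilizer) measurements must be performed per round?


For an [[n,k]] stabilizer code:
Number of stabilizer generators = n - k
= 24 - 6
= 18

18


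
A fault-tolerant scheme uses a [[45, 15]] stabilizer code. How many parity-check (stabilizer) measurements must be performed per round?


For an [[n,k]] stabilizer code:
Number of stabilizer generators = n - k
= 45 - 15
= 30

30


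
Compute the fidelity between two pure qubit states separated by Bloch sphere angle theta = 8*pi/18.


For states separated by angle theta on Bloch sphere:
F = cos^2(theta/2)
theta = 8*pi/18 = 1.3963
theta/2 = 0.6981
cos(theta/2) = 0.7660
F = 0.5868

0.5868


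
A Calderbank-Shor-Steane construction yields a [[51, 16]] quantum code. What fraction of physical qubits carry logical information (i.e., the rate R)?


Code rate R = k/n
= 16/51
= 0.3137

0.3137


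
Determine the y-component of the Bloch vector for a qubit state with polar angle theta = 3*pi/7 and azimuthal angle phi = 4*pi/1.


theta = 1.3464, phi = 12.5664
r_y = sin(theta)*sin(phi) = 0.9749 * 0.0000
r_y = 0.0000

0.0000


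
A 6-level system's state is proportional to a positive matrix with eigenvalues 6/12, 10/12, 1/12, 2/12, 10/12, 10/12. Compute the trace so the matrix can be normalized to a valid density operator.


tr(M) = sum of eigenvalues
= 6/12 + 10/12 + 1/12 + 2/12 + 10/12 + 10/12
= 39/12
= 3.2500

3.2500


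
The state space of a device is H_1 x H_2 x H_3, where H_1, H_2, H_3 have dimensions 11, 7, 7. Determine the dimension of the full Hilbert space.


dim(H_1 x H_2 x H_3) = 11 * 7 * 7
= 77 * 7
= 539

539


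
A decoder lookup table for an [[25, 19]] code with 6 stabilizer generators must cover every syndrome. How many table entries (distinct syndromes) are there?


Each stabilizer generator gives a binary (+1 or -1) measurement outcome.
With 6 independent generators:
Total syndromes = 2^6
= 64

64


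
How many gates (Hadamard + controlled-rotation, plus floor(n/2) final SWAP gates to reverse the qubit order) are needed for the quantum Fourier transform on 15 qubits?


Hadamard gates: 15
Controlled rotations: n*(n-1)/2 = 15*14/2 = 105
SWAP gates: floor(n/2) = floor(15/2) = 7
Total = 15 + 105 + 7
= 127

127


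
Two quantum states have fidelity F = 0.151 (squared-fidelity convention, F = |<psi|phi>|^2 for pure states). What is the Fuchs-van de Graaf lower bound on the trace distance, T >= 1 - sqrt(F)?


Fuchs-van de Graaf (squared-fidelity convention): 1 - sqrt(F) <= T <= sqrt(1 - F).
Lower bound: T >= 1 - sqrt(F)
sqrt(F) = sqrt(0.151) = 0.3886
T >= 1 - 0.3886
T >= 0.6114

0.6114


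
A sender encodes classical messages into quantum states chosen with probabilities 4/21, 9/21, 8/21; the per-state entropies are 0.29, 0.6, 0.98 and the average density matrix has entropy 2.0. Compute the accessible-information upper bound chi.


chi = S(rho) - sum_i p_i * S(rho_i)
Weighted entropy = 4/21 * 0.29 + 9/21 * 0.6 + 8/21 * 0.98
= 0.6857
chi = 2.0 - 0.6857
= 1.3143

1.3143


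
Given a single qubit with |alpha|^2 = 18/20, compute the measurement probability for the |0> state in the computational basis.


|alpha|^2 = 18/20 = 0.9000
|beta|^2 = 1 - 18/20 = 2/20 = 0.1000
P(|0>) = |alpha|^2 = 0.9000

0.9000


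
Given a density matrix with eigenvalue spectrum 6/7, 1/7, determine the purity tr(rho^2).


tr(rho^2) = sum of eigenvalues squared
= (6/7)^2 + (1/7)^2
= (36 + 1) / 49
= 37/49
= 0.7551

0.7551


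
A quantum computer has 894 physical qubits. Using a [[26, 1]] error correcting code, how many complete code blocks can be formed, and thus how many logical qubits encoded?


Each code block uses 26 physical qubits for 1 logical qubit(s).
Number of complete blocks = floor(894 / 26) = 34
Logical qubits = 34 * 1
= 34

34


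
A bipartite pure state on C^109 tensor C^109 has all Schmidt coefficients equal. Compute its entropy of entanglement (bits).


For a maximally entangled state in d x d:
S = log2(d) = log2(109)
= 6.7682

6.7682


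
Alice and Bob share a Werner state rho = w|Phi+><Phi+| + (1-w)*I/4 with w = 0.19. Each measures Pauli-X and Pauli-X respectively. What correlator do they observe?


|Phi+> = (|00> + |11>)/sqrt(2)
For the pure Bell state, <X_A X_B> = +1 (Bell-state Pauli correlator).
The maximally-mixed part I/4 has tr(I/4 * P tensor P) = 0 for any traceless Pauli P.
So <X_A X_B>_rho = w * (+1) + (1 - w) * 0
= 0.19 * (+1)
= 0.1900

0.1900


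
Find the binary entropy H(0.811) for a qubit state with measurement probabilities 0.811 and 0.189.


S = -p*log2(p) - (1-p)*log2(1-p)
p = 0.8110, 1-p = 0.1890
= -0.8110 * log2(0.8110) - 0.1890 * log2(0.1890)
= -(-0.2451) - (-0.4543)
= 0.6994

0.6994


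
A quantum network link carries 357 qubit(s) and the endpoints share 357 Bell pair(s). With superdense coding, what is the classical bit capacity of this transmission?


Superdense coding allows 2 classical bits per shared entangled pair.
357 pair(s) -> 2 * 357 = 714 classical bits

714


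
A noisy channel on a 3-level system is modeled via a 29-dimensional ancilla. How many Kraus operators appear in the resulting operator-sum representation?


Tracing out the environment in an orthonormal basis {|i>_E} gives Kraus operators K_i = <i|_E U |0>_E.
Number of Kraus operators = dim(H_env) = d_env
= 29

29


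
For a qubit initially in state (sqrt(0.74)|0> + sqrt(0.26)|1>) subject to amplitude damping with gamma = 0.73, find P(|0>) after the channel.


For amplitude damping with parameter gamma on state sqrt(a)|0> + sqrt(b)|1>:
alpha^2 = 0.74, beta^2 = 0.26
P(|0>) = alpha^2 + gamma * beta^2
= 0.74 + 0.73 * 0.26
= 0.74 + 0.1898
= 0.9298

0.9298


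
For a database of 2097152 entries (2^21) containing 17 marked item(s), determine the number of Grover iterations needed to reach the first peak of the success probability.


After j Grover iterations the success probability is P(j) = sin^2((2j+1)*theta), where sin(theta) = sqrt(k/N).
N = 2^21 = 2097152, k = 17
sin(theta) = sqrt(k/N) = 0.00284714448
theta = arcsin(sqrt(k/N)) = 0.002847148327 rad
P(j) reaches its first maximum when (2j+1)*theta is as close as possible to pi/2, i.e. j = round(pi/(4*theta) - 1/2).
pi/(4*theta) - 1/2 = 275.3543
(For comparison, the common estimate pi/4 * sqrt(N/k) = 275.8547; the exact maximiser is used here.)
Optimal iterations = 275

275


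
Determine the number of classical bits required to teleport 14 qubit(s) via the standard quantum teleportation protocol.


Quantum teleportation requires 2 classical bits per qubit teleported.
14 qubit(s) -> 2 * 14 = 28 classical bits

28


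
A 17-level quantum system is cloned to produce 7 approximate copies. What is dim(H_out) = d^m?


Output space = H^(tensor 7) where dim(H) = 17
dim = 17^7
= 289 (after 2 factors)
= 4913 (after 3 factors)
= 83521 (after 4 factors)
= 1419857 (after 5 factors)
= 24137569 (after 6 factors)
= 410338673 (after 7 factors)
= 410338673

410338673


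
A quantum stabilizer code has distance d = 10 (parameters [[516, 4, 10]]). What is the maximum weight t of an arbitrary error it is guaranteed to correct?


Code parameters: [[516, 4, 10]], distance d = 10.
Number of correctable errors = floor((d-1)/2)
= floor((10 - 1)/2)
= floor(9/2)
= 4

4


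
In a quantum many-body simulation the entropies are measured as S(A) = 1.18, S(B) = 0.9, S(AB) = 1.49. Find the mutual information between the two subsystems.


I(A:B) = S(A) + S(B) - S(AB)
= 1.18 + 0.9 - 1.49
= 0.5900

0.5900


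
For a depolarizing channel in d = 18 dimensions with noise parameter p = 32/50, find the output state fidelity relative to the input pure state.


F = (1-p) + p/d
= (1 - 0.6400) + 0.6400/18
= 0.3600 + 0.0356
= 0.3956

0.3956


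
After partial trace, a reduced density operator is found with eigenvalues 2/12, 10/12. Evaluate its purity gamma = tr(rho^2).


tr(rho^2) = sum of eigenvalues squared
= (2/12)^2 + (10/12)^2
= (4 + 100) / 144
= 104/144
= 0.7222

0.7222


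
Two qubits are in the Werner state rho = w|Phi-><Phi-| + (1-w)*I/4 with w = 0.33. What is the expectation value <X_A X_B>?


|Phi-> = (|00> - |11>)/sqrt(2)
For the pure Bell state, <X_A X_B> = -1 (Bell-state Pauli correlator).
The maximally-mixed part I/4 has tr(I/4 * P tensor P) = 0 for any traceless Pauli P.
So <X_A X_B>_rho = w * (-1) + (1 - w) * 0
= 0.33 * (-1)
= -0.3300

-0.3300


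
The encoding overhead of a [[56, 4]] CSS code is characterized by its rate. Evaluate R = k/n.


Code rate R = k/n
= 4/56
= 0.0714

0.0714


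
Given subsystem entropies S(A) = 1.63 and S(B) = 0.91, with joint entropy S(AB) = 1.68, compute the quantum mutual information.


I(A:B) = S(A) + S(B) - S(AB)
= 1.63 + 0.91 - 1.68
= 0.8600

0.8600


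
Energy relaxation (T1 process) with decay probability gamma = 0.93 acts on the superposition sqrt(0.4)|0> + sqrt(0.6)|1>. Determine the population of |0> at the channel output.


For amplitude damping with parameter gamma on state sqrt(a)|0> + sqrt(b)|1>:
alpha^2 = 0.4, beta^2 = 0.6
P(|0>) = alpha^2 + gamma * beta^2
= 0.4 + 0.93 * 0.6
= 0.4 + 0.5580
= 0.9580

0.9580


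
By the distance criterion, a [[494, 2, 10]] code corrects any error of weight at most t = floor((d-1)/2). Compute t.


Code parameters: [[494, 2, 10]], distance d = 10.
Number of correctable errors = floor((d-1)/2)
= floor((10 - 1)/2)
= floor(9/2)
= 4

4


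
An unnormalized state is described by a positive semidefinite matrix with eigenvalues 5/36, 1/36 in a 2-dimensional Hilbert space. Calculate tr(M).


tr(M) = sum of eigenvalues
= 5/36 + 1/36
= 6/36
= 0.1667

0.1667


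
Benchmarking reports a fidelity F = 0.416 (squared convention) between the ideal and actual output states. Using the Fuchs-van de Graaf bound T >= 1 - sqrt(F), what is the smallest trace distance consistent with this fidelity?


Fuchs-van de Graaf (squared-fidelity convention): 1 - sqrt(F) <= T <= sqrt(1 - F).
Lower bound: T >= 1 - sqrt(F)
sqrt(F) = sqrt(0.416) = 0.6450
T >= 1 - 0.6450
T >= 0.3550

0.3550


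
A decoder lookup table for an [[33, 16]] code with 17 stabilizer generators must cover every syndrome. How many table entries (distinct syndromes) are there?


Each stabilizer generator gives a binary (+1 or -1) measurement outcome.
With 17 independent generators:
Total syndromes = 2^17
= 131072

131072


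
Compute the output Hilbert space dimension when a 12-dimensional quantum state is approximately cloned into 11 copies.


Output space = H^(tensor 11) where dim(H) = 12
dim = 12^11
= 144 (after 2 factors)
= 1728 (after 3 factors)
= 20736 (after 4 factors)
= 248832 (after 5 factors)
= 2985984 (after 6 factors)
= 35831808 (after 7 factors)
= 429981696 (after 8 factors)
= 5159780352 (after 9 factors)
= 61917364224 (after 10 factors)
= 743008370688 (after 11 factors)
= 743008370688

743008370688


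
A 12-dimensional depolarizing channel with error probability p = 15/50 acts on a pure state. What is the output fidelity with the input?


F = (1-p) + p/d
= (1 - 0.3000) + 0.3000/12
= 0.7000 + 0.0250
= 0.7250

0.7250


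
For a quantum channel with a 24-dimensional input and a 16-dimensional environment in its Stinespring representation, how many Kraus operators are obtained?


Tracing out the environment in an orthonormal basis {|i>_E} gives Kraus operators K_i = <i|_E U |0>_E.
Number of Kraus operators = dim(H_env) = d_env
= 16

16


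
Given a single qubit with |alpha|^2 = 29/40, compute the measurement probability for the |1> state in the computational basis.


|alpha|^2 = 29/40 = 0.7250
|beta|^2 = 1 - 29/40 = 11/40 = 0.2750
P(|1>) = |beta|^2 = 0.2750

0.2750


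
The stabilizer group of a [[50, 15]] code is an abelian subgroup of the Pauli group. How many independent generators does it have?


For an [[n,k]] stabilizer code:
Number of stabilizer generators = n - k
= 50 - 15
= 35

35


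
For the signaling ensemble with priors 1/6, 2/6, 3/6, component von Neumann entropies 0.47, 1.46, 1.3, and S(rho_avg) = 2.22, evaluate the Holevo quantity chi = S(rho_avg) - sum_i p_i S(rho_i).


chi = S(rho) - sum_i p_i * S(rho_i)
Weighted entropy = 1/6 * 0.47 + 2/6 * 1.46 + 3/6 * 1.3
= 1.2150
chi = 2.22 - 1.2150
= 1.0050

1.0050


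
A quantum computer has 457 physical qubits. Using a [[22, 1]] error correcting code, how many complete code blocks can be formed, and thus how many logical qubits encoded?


Each code block uses 22 physical qubits for 1 logical qubit(s).
Number of complete blocks = floor(457 / 22) = 20
Logical qubits = 20 * 1
= 20

20


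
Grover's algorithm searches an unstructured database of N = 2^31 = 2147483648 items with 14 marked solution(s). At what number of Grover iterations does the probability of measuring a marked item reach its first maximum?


After j Grover iterations the success probability is P(j) = sin^2((2j+1)*theta), where sin(theta) = sqrt(k/N).
N = 2^31 = 2147483648, k = 14
sin(theta) = sqrt(k/N) = 8.074192233e-05
theta = arcsin(sqrt(k/N)) = 8.074192242e-05 rad
P(j) reaches its first maximum when (2j+1)*theta is as close as possible to pi/2, i.e. j = round(pi/(4*theta) - 1/2).
pi/(4*theta) - 1/2 = 9726.7661
(For comparison, the common estimate pi/4 * sqrt(N/k) = 9727.2661; the exact maximiser is used here.)
Optimal iterations = 9727

9727


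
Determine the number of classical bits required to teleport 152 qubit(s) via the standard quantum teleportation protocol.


Quantum teleportation requires 2 classical bits per qubit teleported.
152 qubit(s) -> 2 * 152 = 304 classical bits

304


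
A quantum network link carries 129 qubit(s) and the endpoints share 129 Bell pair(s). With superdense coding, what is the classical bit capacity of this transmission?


Superdense coding allows 2 classical bits per shared entangled pair.
129 pair(s) -> 2 * 129 = 258 classical bits

258


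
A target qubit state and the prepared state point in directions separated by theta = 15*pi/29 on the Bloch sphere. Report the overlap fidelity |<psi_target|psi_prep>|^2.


For states separated by angle theta on Bloch sphere:
F = cos^2(theta/2)
theta = 15*pi/29 = 1.6250
theta/2 = 0.8125
cos(theta/2) = 0.6877
F = 0.4729

0.4729


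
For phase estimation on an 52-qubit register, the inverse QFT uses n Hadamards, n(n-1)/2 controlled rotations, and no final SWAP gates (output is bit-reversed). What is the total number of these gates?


Hadamard gates: 52
Controlled rotations: n*(n-1)/2 = 52*51/2 = 1326
SWAP gates: 0 (omitted)
Total = 52 + 1326
= 1378

1378


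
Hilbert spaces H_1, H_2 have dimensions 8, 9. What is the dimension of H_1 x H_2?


dim(H_1 x H_2) = 8 * 9
= 72

72


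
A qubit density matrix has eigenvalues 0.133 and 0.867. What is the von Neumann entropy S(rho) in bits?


S = -p*log2(p) - (1-p)*log2(1-p)
p = 0.1330, 1-p = 0.8670
= -0.1330 * log2(0.1330) - 0.8670 * log2(0.8670)
= -(-0.3871) - (-0.1785)
= 0.5656

0.5656


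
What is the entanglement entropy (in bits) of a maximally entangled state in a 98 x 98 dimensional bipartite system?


For a maximally entangled state in d x d:
S = log2(d) = log2(98)
= 6.6147

6.6147


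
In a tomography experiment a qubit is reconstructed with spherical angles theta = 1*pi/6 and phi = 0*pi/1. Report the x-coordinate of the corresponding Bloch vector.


theta = 0.5236, phi = 0.0000
r_x = sin(theta)*cos(phi) = 0.5000 * 1.0000
r_x = 0.5000

0.5000


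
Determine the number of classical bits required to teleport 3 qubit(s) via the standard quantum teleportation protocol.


Quantum teleportation requires 2 classical bits per qubit teleported.
3 qubit(s) -> 2 * 3 = 6 classical bits

6


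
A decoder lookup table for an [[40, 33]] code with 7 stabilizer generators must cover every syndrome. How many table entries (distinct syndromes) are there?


Each stabilizer generator gives a binary (+1 or -1) measurement outcome.
With 7 independent generators:
Total syndromes = 2^7
= 128

128


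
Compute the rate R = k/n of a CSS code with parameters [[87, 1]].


Code rate R = k/n
= 1/87
= 0.0115

0.0115


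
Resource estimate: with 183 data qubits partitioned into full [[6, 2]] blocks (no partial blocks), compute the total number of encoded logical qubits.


Each code block uses 6 physical qubits for 2 logical qubit(s).
Number of complete blocks = floor(183 / 6) = 30
Logical qubits = 30 * 2
= 60

60


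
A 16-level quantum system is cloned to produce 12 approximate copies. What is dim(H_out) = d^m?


Output space = H^(tensor 12) where dim(H) = 16
dim = 16^12
= 256 (after 2 factors)
= 4096 (after 3 factors)
= 65536 (after 4 factors)
= 1048576 (after 5 factors)
= 16777216 (after 6 factors)
= 268435456 (after 7 factors)
= 4294967296 (after 8 factors)
= 68719476736 (after 9 factors)
= 1099511627776 (after 10 factors)
= 17592186044416 (after 11 factors)
= 281474976710656 (after 12 factors)
= 281474976710656

281474976710656


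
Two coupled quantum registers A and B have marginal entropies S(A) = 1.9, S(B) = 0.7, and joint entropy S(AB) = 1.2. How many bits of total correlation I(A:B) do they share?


I(A:B) = S(A) + S(B) - S(AB)
= 1.9 + 0.7 - 1.2
= 1.4000

1.4000


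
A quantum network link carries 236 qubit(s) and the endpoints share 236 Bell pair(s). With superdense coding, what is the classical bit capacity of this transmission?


Superdense coding allows 2 classical bits per shared entangled pair.
236 pair(s) -> 2 * 236 = 472 classical bits

472


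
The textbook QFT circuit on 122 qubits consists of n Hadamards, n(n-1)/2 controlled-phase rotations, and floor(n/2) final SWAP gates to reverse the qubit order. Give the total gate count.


Hadamard gates: 122
Controlled rotations: n*(n-1)/2 = 122*121/2 = 7381
SWAP gates: floor(n/2) = floor(122/2) = 61
Total = 122 + 7381 + 61
= 7564

7564


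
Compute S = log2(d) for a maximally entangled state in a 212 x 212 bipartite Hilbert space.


For a maximally entangled state in d x d:
S = log2(d) = log2(212)
= 7.7279

7.7279


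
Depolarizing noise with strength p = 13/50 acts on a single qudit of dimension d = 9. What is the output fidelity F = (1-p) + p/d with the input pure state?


F = (1-p) + p/d
= (1 - 0.2600) + 0.2600/9
= 0.7400 + 0.0289
= 0.7689

0.7689


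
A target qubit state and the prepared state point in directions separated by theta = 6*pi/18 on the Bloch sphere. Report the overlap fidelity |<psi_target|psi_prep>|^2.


For states separated by angle theta on Bloch sphere:
F = cos^2(theta/2)
theta = 6*pi/18 = 1.0472
theta/2 = 0.5236
cos(theta/2) = 0.8660
F = 0.7500

0.7500


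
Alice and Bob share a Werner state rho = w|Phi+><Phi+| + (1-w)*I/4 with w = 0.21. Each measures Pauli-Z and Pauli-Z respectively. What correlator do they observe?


|Phi+> = (|00> + |11>)/sqrt(2)
For the pure Bell state, <Z_A Z_B> = +1 (Bell-state Pauli correlator).
The maximally-mixed part I/4 has tr(I/4 * P tensor P) = 0 for any traceless Pauli P.
So <Z_A Z_B>_rho = w * (+1) + (1 - w) * 0
= 0.21 * (+1)
= 0.2100

0.2100


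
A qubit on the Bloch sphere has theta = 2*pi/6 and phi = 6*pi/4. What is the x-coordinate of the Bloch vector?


theta = 1.0472, phi = 4.7124
r_x = sin(theta)*cos(phi) = 0.8660 * 0.0000
r_x = 0.0000

0.0000


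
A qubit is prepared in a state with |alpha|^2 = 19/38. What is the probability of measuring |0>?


|alpha|^2 = 19/38 = 0.5000
|beta|^2 = 1 - 19/38 = 19/38 = 0.5000
P(|0>) = |alpha|^2 = 0.5000

0.5000


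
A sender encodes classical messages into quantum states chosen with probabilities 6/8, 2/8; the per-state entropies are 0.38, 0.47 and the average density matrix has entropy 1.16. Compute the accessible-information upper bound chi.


chi = S(rho) - sum_i p_i * S(rho_i)
Weighted entropy = 6/8 * 0.38 + 2/8 * 0.47
= 0.4025
chi = 1.16 - 0.4025
= 0.7575

0.7575


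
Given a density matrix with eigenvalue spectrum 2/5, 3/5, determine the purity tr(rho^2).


tr(rho^2) = sum of eigenvalues squared
= (2/5)^2 + (3/5)^2
= (4 + 9) / 25
= 13/25
= 0.5200

0.5200


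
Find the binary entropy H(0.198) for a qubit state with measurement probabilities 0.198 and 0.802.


S = -p*log2(p) - (1-p)*log2(1-p)
p = 0.1980, 1-p = 0.8020
= -0.1980 * log2(0.1980) - 0.8020 * log2(0.8020)
= -(-0.4626) - (-0.2553)
= 0.7179

0.7179


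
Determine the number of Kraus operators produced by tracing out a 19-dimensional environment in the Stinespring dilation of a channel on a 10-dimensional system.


Tracing out the environment in an orthonormal basis {|i>_E} gives Kraus operators K_i = <i|_E U |0>_E.
Number of Kraus operators = dim(H_env) = d_env
= 19

19


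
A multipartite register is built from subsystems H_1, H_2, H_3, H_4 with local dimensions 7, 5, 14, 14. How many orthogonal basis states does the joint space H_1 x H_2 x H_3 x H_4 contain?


dim(H_1 x H_2 x H_3 x H_4) = 7 * 5 * 14 * 14
= 35 * 14 * 14
= 490 * 14
= 6860

6860


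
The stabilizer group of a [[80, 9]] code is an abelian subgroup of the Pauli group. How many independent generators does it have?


For an [[n,k]] stabilizer code:
Number of stabilizer generators = n - k
= 80 - 9
= 71

71


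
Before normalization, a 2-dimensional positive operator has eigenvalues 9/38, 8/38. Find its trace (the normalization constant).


tr(M) = sum of eigenvalues
= 9/38 + 8/38
= 17/38
= 0.4474

0.4474


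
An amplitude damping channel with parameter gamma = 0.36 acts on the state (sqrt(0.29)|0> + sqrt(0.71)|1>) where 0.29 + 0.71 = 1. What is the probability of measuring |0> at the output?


For amplitude damping with parameter gamma on state sqrt(a)|0> + sqrt(b)|1>:
alpha^2 = 0.29, beta^2 = 0.71
P(|0>) = alpha^2 + gamma * beta^2
= 0.29 + 0.36 * 0.71
= 0.29 + 0.2556
= 0.5456

0.5456


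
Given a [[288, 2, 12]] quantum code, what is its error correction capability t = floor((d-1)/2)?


Code parameters: [[288, 2, 12]], distance d = 12.
Number of correctable errors = floor((d-1)/2)
= floor((12 - 1)/2)
= floor(11/2)
= 5

5


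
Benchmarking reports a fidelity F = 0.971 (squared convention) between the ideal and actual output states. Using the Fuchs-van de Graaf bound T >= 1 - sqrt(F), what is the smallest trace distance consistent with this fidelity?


Fuchs-van de Graaf (squared-fidelity convention): 1 - sqrt(F) <= T <= sqrt(1 - F).
Lower bound: T >= 1 - sqrt(F)
sqrt(F) = sqrt(0.971) = 0.9854
T >= 1 - 0.9854
T >= 0.0146

0.0146


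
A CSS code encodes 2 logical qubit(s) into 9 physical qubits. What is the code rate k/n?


Code rate R = k/n
= 2/9
= 0.2222

0.2222


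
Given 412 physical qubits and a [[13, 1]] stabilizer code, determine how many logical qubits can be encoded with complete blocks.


Each code block uses 13 physical qubits for 1 logical qubit(s).
Number of complete blocks = floor(412 / 13) = 31
Logical qubits = 31 * 1
= 31

31


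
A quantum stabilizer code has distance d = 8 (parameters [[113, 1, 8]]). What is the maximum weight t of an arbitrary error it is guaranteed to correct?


Code parameters: [[113, 1, 8]], distance d = 8.
Number of correctable errors = floor((d-1)/2)
= floor((8 - 1)/2)
= floor(7/2)
= 3

3


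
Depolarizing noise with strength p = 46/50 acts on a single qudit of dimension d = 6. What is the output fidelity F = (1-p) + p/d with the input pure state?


F = (1-p) + p/d
= (1 - 0.9200) + 0.9200/6
= 0.0800 + 0.1533
= 0.2333

0.2333


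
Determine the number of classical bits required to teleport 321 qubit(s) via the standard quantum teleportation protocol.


Quantum teleportation requires 2 classical bits per qubit teleported.
321 qubit(s) -> 2 * 321 = 642 classical bits

642


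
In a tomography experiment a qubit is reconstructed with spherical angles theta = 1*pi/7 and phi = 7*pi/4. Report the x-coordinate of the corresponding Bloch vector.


theta = 0.4488, phi = 5.4978
r_x = sin(theta)*cos(phi) = 0.4339 * 0.7071
r_x = 0.3068

0.3068


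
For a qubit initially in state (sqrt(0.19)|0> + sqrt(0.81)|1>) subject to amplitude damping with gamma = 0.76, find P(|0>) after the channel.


For amplitude damping with parameter gamma on state sqrt(a)|0> + sqrt(b)|1>:
alpha^2 = 0.19, beta^2 = 0.81
P(|0>) = alpha^2 + gamma * beta^2
= 0.19 + 0.76 * 0.81
= 0.19 + 0.6156
= 0.8056

0.8056


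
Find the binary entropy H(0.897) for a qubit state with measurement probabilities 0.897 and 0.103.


S = -p*log2(p) - (1-p)*log2(1-p)
p = 0.8970, 1-p = 0.1030
= -0.8970 * log2(0.8970) - 0.1030 * log2(0.1030)
= -(-0.1407) - (-0.3378)
= 0.4784

0.4784


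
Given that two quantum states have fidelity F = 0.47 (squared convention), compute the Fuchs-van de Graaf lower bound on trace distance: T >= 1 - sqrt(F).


Fuchs-van de Graaf (squared-fidelity convention): 1 - sqrt(F) <= T <= sqrt(1 - F).
Lower bound: T >= 1 - sqrt(F)
sqrt(F) = sqrt(0.47) = 0.6856
T >= 1 - 0.6856
T >= 0.3144

0.3144


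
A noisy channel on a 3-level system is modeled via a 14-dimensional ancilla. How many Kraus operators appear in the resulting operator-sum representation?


Tracing out the environment in an orthonormal basis {|i>_E} gives Kraus operators K_i = <i|_E U |0>_E.
Number of Kraus operators = dim(H_env) = d_env
= 14

14


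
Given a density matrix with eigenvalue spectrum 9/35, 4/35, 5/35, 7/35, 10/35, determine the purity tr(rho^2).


tr(rho^2) = sum of eigenvalues squared
= (9/35)^2 + (4/35)^2 + (5/35)^2 + (7/35)^2 + (10/35)^2
= (81 + 16 + 25 + 49 + 100) / 1225
= 271/1225
= 0.2212

0.2212


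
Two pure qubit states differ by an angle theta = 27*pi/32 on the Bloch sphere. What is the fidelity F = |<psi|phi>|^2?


For states separated by angle theta on Bloch sphere:
F = cos^2(theta/2)
theta = 27*pi/32 = 2.6507
theta/2 = 1.3254
cos(theta/2) = 0.2430
F = 0.0590

0.0590


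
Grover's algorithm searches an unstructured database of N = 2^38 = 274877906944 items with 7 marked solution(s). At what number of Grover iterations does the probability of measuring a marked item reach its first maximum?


After j Grover iterations the success probability is P(j) = sin^2((2j+1)*theta), where sin(theta) = sqrt(k/N).
N = 2^38 = 274877906944, k = 7
sin(theta) = sqrt(k/N) = 5.046370146e-06
theta = arcsin(sqrt(k/N)) = 5.046370146e-06 rad
P(j) reaches its first maximum when (2j+1)*theta is as close as possible to pi/2, i.e. j = round(pi/(4*theta) - 1/2).
pi/(4*theta) - 1/2 = 155635.7575
(For comparison, the common estimate pi/4 * sqrt(N/k) = 155636.2575; the exact maximiser is used here.)
Optimal iterations = 155636

155636


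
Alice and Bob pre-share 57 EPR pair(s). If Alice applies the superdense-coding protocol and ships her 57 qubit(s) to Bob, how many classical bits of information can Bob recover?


Superdense coding allows 2 classical bits per shared entangled pair.
57 pair(s) -> 2 * 57 = 114 classical bits

114


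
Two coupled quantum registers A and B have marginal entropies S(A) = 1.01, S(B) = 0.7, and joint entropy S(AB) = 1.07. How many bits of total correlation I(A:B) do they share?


I(A:B) = S(A) + S(B) - S(AB)
= 1.01 + 0.7 - 1.07
= 0.6400

0.6400


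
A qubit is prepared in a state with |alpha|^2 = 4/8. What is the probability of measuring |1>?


|alpha|^2 = 4/8 = 0.5000
|beta|^2 = 1 - 4/8 = 4/8 = 0.5000
P(|1>) = |beta|^2 = 0.5000

0.5000


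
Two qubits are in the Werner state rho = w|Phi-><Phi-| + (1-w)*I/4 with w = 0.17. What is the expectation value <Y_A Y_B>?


|Phi-> = (|00> - |11>)/sqrt(2)
For the pure Bell state, <Y_A Y_B> = +1 (Bell-state Pauli correlator).
The maximally-mixed part I/4 has tr(I/4 * P tensor P) = 0 for any traceless Pauli P.
So <Y_A Y_B>_rho = w * (+1) + (1 - w) * 0
= 0.17 * (+1)
= 0.1700

0.1700


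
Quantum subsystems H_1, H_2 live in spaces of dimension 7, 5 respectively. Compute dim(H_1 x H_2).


dim(H_1 x H_2) = 7 * 5
= 35

35


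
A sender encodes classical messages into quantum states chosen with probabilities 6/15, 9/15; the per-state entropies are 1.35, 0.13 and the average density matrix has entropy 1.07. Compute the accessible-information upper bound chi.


chi = S(rho) - sum_i p_i * S(rho_i)
Weighted entropy = 6/15 * 1.35 + 9/15 * 0.13
= 0.6180
chi = 1.07 - 0.6180
= 0.4520

0.4520


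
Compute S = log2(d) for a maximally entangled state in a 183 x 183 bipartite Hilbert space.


For a maximally entangled state in d x d:
S = log2(d) = log2(183)
= 7.5157

7.5157


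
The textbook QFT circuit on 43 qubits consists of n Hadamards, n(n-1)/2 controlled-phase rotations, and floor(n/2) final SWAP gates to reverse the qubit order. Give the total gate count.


Hadamard gates: 43
Controlled rotations: n*(n-1)/2 = 43*42/2 = 903
SWAP gates: floor(n/2) = floor(43/2) = 21
Total = 43 + 903 + 21
= 967

967


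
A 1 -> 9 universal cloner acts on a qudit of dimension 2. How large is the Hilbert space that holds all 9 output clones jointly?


Output space = H^(tensor 9) where dim(H) = 2
dim = 2^9
= 4 (after 2 factors)
= 8 (after 3 factors)
= 16 (after 4 factors)
= 32 (after 5 factors)
= 64 (after 6 factors)
= 128 (after 7 factors)
= 256 (after 8 factors)
= 512 (after 9 factors)
= 512

512


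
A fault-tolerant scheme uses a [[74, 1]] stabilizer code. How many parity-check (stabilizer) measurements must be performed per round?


For an [[n,k]] stabilizer code:
Number of stabilizer generators = n - k
= 74 - 1
= 73

73


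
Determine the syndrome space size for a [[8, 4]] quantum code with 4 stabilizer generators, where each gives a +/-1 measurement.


Each stabilizer generator gives a binary (+1 or -1) measurement outcome.
With 4 independent generators:
Total syndromes = 2^4
= 16

16


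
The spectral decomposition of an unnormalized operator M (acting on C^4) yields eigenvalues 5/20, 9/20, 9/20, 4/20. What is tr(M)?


tr(M) = sum of eigenvalues
= 5/20 + 9/20 + 9/20 + 4/20
= 27/20
= 1.3500

1.3500


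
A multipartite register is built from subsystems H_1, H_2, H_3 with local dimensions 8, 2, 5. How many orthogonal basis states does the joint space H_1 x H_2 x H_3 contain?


dim(H_1 x H_2 x H_3) = 8 * 2 * 5
= 16 * 5
= 80

80


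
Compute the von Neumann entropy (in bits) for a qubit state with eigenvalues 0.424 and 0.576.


S = -p*log2(p) - (1-p)*log2(1-p)
p = 0.4240, 1-p = 0.5760
= -0.4240 * log2(0.4240) - 0.5760 * log2(0.5760)
= -(-0.5249) - (-0.4584)
= 0.9833

0.9833


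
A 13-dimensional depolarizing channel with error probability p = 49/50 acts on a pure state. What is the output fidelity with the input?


F = (1-p) + p/d
= (1 - 0.9800) + 0.9800/13
= 0.0200 + 0.0754
= 0.0954

0.0954


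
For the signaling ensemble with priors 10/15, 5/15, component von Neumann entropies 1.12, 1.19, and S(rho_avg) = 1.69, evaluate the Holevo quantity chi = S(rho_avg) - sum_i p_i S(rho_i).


chi = S(rho) - sum_i p_i * S(rho_i)
Weighted entropy = 10/15 * 1.12 + 5/15 * 1.19
= 1.1433
chi = 1.69 - 1.1433
= 0.5467

0.5467


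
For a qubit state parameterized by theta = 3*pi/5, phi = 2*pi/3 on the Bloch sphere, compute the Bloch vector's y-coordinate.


theta = 1.8850, phi = 2.0944
r_y = sin(theta)*sin(phi) = 0.9511 * 0.8660
r_y = 0.8236

0.8236


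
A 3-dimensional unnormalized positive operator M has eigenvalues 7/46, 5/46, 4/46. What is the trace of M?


tr(M) = sum of eigenvalues
= 7/46 + 5/46 + 4/46
= 16/46
= 0.3478

0.3478


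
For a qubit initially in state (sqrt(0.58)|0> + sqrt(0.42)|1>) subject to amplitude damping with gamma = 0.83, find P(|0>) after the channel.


For amplitude damping with parameter gamma on state sqrt(a)|0> + sqrt(b)|1>:
alpha^2 = 0.58, beta^2 = 0.42
P(|0>) = alpha^2 + gamma * beta^2
= 0.58 + 0.83 * 0.42
= 0.58 + 0.3486
= 0.9286

0.9286


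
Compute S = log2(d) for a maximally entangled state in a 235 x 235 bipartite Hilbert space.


For a maximally entangled state in d x d:
S = log2(d) = log2(235)
= 7.8765

7.8765


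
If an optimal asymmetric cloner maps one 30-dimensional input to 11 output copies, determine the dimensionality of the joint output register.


Output space = H^(tensor 11) where dim(H) = 30
dim = 30^11
= 900 (after 2 factors)
= 27000 (after 3 factors)
= 810000 (after 4 factors)
= 24300000 (after 5 factors)
= 729000000 (after 6 factors)
= 21870000000 (after 7 factors)
= 656100000000 (after 8 factors)
= 19683000000000 (after 9 factors)
= 590490000000000 (after 10 factors)
= 17714700000000000 (after 11 factors)
= 17714700000000000

17714700000000000


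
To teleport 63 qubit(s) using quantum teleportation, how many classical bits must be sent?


Quantum teleportation requires 2 classical bits per qubit teleported.
63 qubit(s) -> 2 * 63 = 126 classical bits

126


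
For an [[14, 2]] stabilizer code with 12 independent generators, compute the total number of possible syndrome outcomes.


Each stabilizer generator gives a binary (+1 or -1) measurement outcome.
With 12 independent generators:
Total syndromes = 2^12
= 4096

4096


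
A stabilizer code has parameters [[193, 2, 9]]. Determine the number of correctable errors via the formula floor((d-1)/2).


Code parameters: [[193, 2, 9]], distance d = 9.
Number of correctable errors = floor((d-1)/2)
= floor((9 - 1)/2)
= floor(8/2)
= 4

4


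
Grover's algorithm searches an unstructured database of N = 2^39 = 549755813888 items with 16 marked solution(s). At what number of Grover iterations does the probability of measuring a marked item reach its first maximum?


After j Grover iterations the success probability is P(j) = sin^2((2j+1)*theta), where sin(theta) = sqrt(k/N).
N = 2^39 = 549755813888, k = 16
sin(theta) = sqrt(k/N) = 5.394796609e-06
theta = arcsin(sqrt(k/N)) = 5.394796609e-06 rad
P(j) reaches its first maximum when (2j+1)*theta is as close as possible to pi/2, i.e. j = round(pi/(4*theta) - 1/2).
pi/(4*theta) - 1/2 = 145583.8881
(For comparison, the common estimate pi/4 * sqrt(N/k) = 145584.3881; the exact maximiser is used here.)
Optimal iterations = 145584

145584


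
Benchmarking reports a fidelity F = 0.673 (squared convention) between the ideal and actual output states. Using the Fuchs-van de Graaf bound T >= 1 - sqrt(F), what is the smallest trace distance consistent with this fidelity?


Fuchs-van de Graaf (squared-fidelity convention): 1 - sqrt(F) <= T <= sqrt(1 - F).
Lower bound: T >= 1 - sqrt(F)
sqrt(F) = sqrt(0.673) = 0.8204
T >= 1 - 0.8204
T >= 0.1796

0.1796
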